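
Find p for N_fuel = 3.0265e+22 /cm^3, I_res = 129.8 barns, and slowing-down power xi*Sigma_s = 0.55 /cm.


p = exp(-N * I * 1e-24 / (xi*Sigma_s))
p = exp(-3.0265e+22 * 129.8 * 1e-24 / 0.55)
p = 7.9074e-04

7.9074e-04


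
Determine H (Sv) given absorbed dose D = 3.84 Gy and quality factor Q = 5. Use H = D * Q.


H = D * Q
H = 3.84 * 5
H = 19.200 Sv

19.200


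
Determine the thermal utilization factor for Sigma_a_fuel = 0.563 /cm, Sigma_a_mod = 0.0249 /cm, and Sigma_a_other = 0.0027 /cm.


f = Sigma_a_fuel / (Sigma_a_fuel + Sigma_a_mod + Sigma_a_other)
f = 0.563 / (0.563 + 0.0249 + 0.0027)
f = 0.95327

0.95327


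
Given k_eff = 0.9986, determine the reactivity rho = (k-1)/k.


rho = (k_eff - 1) / k_eff
rho = (0.9986 - 1) / 0.9986
rho = -0.0014020

-0.0014020


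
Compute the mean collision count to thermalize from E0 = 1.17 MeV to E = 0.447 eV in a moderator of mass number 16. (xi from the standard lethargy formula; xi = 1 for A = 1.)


xi = 1 + (A-1)^2/(2A)*ln((A-1)/(A+1)) = 0.1199467 (for A = 16)
n = ln(E0/E) / xi
n = ln(1.17e6 / 0.447) / 0.1199467
n = ln(2.617450e+06) / 0.1199467 = 123.20

123.20


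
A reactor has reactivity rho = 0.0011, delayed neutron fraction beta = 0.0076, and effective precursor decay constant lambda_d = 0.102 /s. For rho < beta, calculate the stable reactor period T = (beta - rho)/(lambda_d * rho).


T = (beta - rho) / (lambda_d * rho)
T = (0.0076 - 0.0011) / (0.102 * 0.0011)
T = 57.932 s

57.932


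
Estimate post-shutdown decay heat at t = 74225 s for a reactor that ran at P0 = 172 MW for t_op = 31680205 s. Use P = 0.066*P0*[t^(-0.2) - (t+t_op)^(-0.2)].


P/P0 = 0.066 * [t^(-0.2) - (t + t_op)^(-0.2)]
P/P0 = 0.066 * [74225^(-0.2) - (74225 + 31680205)^(-0.2)]
P/P0 = 0.066 * [0.1061427 - 0.03159651] = 0.004920049
P = 172 * 0.004920049 = 0.84625 MW

0.84625


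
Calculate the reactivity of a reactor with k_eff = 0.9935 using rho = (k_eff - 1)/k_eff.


rho = (k_eff - 1) / k_eff
rho = (0.9935 - 1) / 0.9935
rho = -0.0065425

-0.0065425


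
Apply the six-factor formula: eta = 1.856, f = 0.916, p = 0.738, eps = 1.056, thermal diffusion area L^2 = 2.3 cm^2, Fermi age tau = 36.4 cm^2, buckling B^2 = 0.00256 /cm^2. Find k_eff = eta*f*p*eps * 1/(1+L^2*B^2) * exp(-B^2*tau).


k_inf = eta*f*p*eps = 1.856*0.916*0.738*1.056 = 1.324932
P_TNL = 1/(1 + L^2*B^2) = 1/(1 + 2.3*0.00256) = 0.9941465
P_FNL = exp(-B^2*tau) = exp(-0.00256*36.4) = 0.9110259
k_eff = k_inf * P_TNL * P_FNL = 1.324932 * 0.9941465 * 0.9110259
k_eff = 1.2000

1.2000


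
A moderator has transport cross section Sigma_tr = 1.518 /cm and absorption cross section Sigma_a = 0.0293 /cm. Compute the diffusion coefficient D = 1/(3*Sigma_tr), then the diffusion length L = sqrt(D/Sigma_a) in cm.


D = 1 / (3 * Sigma_tr) = 1 / (3 * 1.518) = 0.2195872 cm
L = sqrt(D / Sigma_a)
L = sqrt(0.2195872 / 0.0293)
L = 2.7376 cm

2.7376


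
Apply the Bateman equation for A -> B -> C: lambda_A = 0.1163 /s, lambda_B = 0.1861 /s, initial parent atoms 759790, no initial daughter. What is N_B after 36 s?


N_B(t) = lambda_A * N_A0 / (lambda_B - lambda_A) * [exp(-lambda_A*t) - exp(-lambda_B*t)]
exp(-0.1163*36) = 0.01519483; exp(-0.1861*36) = 0.001231404
N_B = 0.1163 * 759790 / (0.1861 - 0.1163) * (0.01519483 - 0.001231404)
N_B = 17677

17677


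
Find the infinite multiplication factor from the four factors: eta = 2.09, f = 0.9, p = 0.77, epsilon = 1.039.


k_inf = eta * f * p * epsilon
k_inf = 2.09 * 0.9 * 0.77 * 1.039
k_inf = 1.5049

1.5049


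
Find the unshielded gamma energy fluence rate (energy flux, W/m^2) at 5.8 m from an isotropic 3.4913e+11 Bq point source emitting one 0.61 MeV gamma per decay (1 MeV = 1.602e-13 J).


psi = A * E * 1.602e-13 / (4*pi*r^2)
psi = 3.4913e+11 * 0.61 * 1.602e-13 / (4*pi*5.8^2)
psi = 8.0707e-05 W/m^2

8.0707e-05


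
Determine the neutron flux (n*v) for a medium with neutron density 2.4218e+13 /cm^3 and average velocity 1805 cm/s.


phi = n * v
phi = 2.4218e+13 * 1805
phi = 4.3713e+16 /cm^2/s

4.3713e+16


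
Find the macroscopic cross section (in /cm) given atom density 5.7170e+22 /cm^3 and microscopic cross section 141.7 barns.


Sigma = N * sigma_barns * 1e-24
Sigma = 5.7170e+22 * 141.7 * 1e-24
Sigma = 8.1010 /cm

8.1010


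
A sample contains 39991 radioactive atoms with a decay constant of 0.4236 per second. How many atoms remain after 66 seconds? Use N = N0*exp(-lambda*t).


N = N0 * exp(-lambda * t)
N = 39991 * exp(-0.4236 * 66)
N = 2.8849e-08

2.8849e-08


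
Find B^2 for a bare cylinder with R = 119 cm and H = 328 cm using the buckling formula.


B^2 = (2.405/R)^2 + (pi/H)^2
B^2 = (2.405/119)^2 + (pi/328)^2
B^2 = 5.0019e-04 /cm^2

5.0019e-04


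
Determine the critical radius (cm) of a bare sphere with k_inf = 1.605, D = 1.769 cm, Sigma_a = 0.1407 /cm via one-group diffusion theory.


L^2 = D / Sigma_a = 1.769 / 0.1407 = 12.57285 cm^2
B_m^2 = (k_inf - 1) / L^2 = (1.605 - 1) / 12.57285 = 0.04811956 /cm^2
For a bare sphere: B_g = pi/R, so R_c = pi / sqrt(B_m^2)
R_c = pi / sqrt(0.04811956) = 14.322 cm

14.322


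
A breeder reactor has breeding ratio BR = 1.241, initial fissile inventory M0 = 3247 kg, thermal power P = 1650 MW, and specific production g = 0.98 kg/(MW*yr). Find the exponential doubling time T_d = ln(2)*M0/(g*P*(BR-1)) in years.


Breeding gain G = BR - 1 = 1.241 - 1 = 0.241
Fissile production rate = g * P * G = 0.98 * 1650 * 0.241 = 389.697 kg/yr
T_d = ln(2) * M0 / (g * P * G)
T_d = ln(2) * 3247 / 389.697 = 5.7754 yr

5.7754


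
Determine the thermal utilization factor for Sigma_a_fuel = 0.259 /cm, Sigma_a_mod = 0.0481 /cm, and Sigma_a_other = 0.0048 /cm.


f = Sigma_a_fuel / (Sigma_a_fuel + Sigma_a_mod + Sigma_a_other)
f = 0.259 / (0.259 + 0.0481 + 0.0048)
f = 0.83039

0.83039


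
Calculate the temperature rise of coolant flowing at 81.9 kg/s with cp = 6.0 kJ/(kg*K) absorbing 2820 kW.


dT = Q / (m_dot * cp)
dT = 2820 / (81.9 * 6.0)
dT = 5.7387 C

5.7387


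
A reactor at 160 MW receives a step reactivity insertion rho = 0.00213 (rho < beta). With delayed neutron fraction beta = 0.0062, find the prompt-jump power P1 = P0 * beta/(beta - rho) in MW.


P1/P0 = beta / (beta - rho)
P1/P0 = 0.0062 / (0.0062 - 0.00213) = 1.523342
P1 = 160 * 1.523342 = 243.73 MW

243.73


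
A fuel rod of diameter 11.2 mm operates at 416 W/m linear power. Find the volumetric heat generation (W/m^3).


r = D / 2 / 1000 = 11.2 / 2 / 1000 = 0.0056 m
q''' = q' / (pi * r^2)
q''' = 416 / (pi * 0.0056^2)
q''' = 4.2225e+06 W/m^3

4.2225e+06


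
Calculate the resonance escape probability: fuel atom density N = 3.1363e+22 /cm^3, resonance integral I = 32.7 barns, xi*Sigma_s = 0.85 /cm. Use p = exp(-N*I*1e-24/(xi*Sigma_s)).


p = exp(-N * I * 1e-24 / (xi*Sigma_s))
p = exp(-3.1363e+22 * 32.7 * 1e-24 / 0.85)
p = 0.29923

0.29923


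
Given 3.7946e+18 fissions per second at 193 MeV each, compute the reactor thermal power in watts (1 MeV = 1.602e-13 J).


P = fission_rate * E_MeV * 1.602e-13
P = 3.7946e+18 * 193 * 1.602e-13
P = 1.1732e+08 W

1.1732e+08


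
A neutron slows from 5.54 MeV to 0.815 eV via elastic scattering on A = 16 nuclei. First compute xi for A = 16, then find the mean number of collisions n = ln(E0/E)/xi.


xi = 1 + (A-1)^2/(2A)*ln((A-1)/(A+1)) = 0.1199467 (for A = 16)
n = ln(E0/E) / xi
n = ln(5.54e6 / 0.815) / 0.1199467
n = ln(6.797546e+06) / 0.1199467 = 131.16

131.16


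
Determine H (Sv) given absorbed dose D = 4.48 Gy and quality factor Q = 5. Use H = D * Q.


H = D * Q
H = 4.48 * 5
H = 22.400 Sv

22.400


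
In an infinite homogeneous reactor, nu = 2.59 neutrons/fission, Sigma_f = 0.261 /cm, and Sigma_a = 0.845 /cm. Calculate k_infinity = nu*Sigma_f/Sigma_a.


k_inf = nu * Sigma_f / Sigma_a
k_inf = 2.59 * 0.261 / 0.845
k_inf = 0.79999

0.79999


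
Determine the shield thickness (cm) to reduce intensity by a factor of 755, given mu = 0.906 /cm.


x = ln(factor) / mu
x = ln(755) / 0.906
x = 7.3143 cm

7.3143


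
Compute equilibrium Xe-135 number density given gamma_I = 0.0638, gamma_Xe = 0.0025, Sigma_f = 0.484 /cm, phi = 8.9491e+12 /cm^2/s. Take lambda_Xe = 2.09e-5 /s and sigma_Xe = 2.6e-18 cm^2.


Xe_eq = (gamma_I + gamma_Xe) * Sigma_f * phi / (lambda_Xe + sigma_Xe * phi)
Numerator = (0.0638 + 0.0025) * 0.484 * 8.9491e+12 = 2.871695e+11
Denominator = 2.09e-5 + 2.6e-18 * 8.9491e+12 = 4.416766e-05
Xe_eq = 2.871695e+11 / 4.416766e-05 = 6.5018e+15 /cm^3

6.5018e+15


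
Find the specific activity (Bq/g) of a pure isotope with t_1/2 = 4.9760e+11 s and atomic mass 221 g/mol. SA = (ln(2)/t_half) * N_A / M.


lambda = ln(2) / t_half = ln(2) / 4.9760e+11 = 1.392981e-12 /s
SA = lambda * N_A / M
SA = 1.392981e-12 * 6.022e23 / 221
SA = 3.7957e+09 Bq/g

3.7957e+09


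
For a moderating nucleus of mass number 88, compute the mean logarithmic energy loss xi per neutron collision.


xi = 1 + (A-1)^2/(2A) * ln((A-1)/(A+1))
xi = 1 + (88-1)^2/(2*88) * ln((88-1)/(88 +1))
xi = 0.022556

0.022556


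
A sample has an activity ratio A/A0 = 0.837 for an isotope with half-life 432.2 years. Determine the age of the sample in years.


lambda = ln(2) / t_half = ln(2) / 432.2 = 0.001603765 /yr
t = -ln(A/A0) / lambda
t = -ln(0.837) / 0.001603765
t = 110.95 yr

110.95


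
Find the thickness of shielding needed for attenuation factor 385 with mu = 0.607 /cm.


x = ln(factor) / mu
x = ln(385) / 0.607
x = 9.8076 cm

9.8076


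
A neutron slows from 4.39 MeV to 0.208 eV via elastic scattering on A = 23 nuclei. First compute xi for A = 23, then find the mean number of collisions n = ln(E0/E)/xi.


xi = 1 + (A-1)^2/(2A)*ln((A-1)/(A+1)) = 0.08448899 (for A = 23)
n = ln(E0/E) / xi
n = ln(4.39e6 / 0.208) / 0.08448899
n = ln(2.110577e+07) / 0.08448899 = 199.61

199.61


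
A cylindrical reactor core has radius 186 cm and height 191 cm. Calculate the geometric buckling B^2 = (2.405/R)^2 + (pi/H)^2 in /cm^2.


B^2 = (2.405/R)^2 + (pi/H)^2
B^2 = (2.405/186)^2 + (pi/191)^2
B^2 = 4.3773e-04 /cm^2

4.3773e-04


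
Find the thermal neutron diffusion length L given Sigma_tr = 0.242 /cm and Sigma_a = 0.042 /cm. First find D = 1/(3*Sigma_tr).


D = 1 / (3 * Sigma_tr) = 1 / (3 * 0.242) = 1.377410 cm
L = sqrt(D / Sigma_a)
L = sqrt(1.377410 / 0.042)
L = 5.7267 cm

5.7267


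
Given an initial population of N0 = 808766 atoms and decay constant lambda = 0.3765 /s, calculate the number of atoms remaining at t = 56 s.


N = N0 * exp(-lambda * t)
N = 808766 * exp(-0.3765 * 56)
N = 5.6384e-04

5.6384e-04


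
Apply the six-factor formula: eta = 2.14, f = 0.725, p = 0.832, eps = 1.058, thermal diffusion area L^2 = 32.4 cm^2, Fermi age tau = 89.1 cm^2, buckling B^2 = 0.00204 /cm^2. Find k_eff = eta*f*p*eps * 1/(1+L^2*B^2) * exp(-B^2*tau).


k_inf = eta*f*p*eps = 2.14*0.725*0.832*1.058 = 1.365717
P_TNL = 1/(1 + L^2*B^2) = 1/(1 + 32.4*0.00204) = 0.9380018
P_FNL = exp(-B^2*tau) = exp(-0.00204*89.1) = 0.8337981
k_eff = k_inf * P_TNL * P_FNL = 1.365717 * 0.9380018 * 0.8337981
k_eff = 1.0681

1.0681


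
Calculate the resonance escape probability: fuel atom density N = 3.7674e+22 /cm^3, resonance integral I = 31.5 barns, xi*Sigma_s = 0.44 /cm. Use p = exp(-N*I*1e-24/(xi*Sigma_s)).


p = exp(-N * I * 1e-24 / (xi*Sigma_s))
p = exp(-3.7674e+22 * 31.5 * 1e-24 / 0.44)
p = 0.067400

0.067400


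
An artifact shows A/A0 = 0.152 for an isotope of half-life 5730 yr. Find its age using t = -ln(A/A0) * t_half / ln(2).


lambda = ln(2) / t_half = ln(2) / 5730 = 1.209681e-04 /yr
t = -ln(A/A0) / lambda
t = -ln(0.152) / 1.209681e-04
t = 15573 yr

15573


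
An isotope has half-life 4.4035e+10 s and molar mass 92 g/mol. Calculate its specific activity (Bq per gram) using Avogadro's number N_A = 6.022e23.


lambda = ln(2) / t_half = ln(2) / 4.4035e+10 = 1.574082e-11 /s
SA = lambda * N_A / M
SA = 1.574082e-11 * 6.022e23 / 92
SA = 1.0303e+11 Bq/g

1.0303e+11


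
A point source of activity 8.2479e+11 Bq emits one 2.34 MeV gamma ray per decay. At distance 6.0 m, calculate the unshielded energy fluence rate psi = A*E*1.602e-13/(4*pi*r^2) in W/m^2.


psi = A * E * 1.602e-13 / (4*pi*r^2)
psi = 8.2479e+11 * 2.34 * 1.602e-13 / (4*pi*6.0^2)
psi = 6.8345e-04 W/m^2

6.8345e-04


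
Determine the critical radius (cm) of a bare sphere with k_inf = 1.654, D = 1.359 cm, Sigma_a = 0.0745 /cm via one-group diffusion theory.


L^2 = D / Sigma_a = 1.359 / 0.0745 = 18.24161 cm^2
B_m^2 = (k_inf - 1) / L^2 = (1.654 - 1) / 18.24161 = 0.03585210 /cm^2
For a bare sphere: B_g = pi/R, so R_c = pi / sqrt(B_m^2)
R_c = pi / sqrt(0.03585210) = 16.592 cm

16.592


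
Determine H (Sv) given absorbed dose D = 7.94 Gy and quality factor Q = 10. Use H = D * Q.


H = D * Q
H = 7.94 * 10
H = 79.400 Sv

79.400


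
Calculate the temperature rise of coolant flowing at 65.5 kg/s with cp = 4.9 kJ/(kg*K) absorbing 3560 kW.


dT = Q / (m_dot * cp)
dT = 3560 / (65.5 * 4.9)
dT = 11.092 C

11.092


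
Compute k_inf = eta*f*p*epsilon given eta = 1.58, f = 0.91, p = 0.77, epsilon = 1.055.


k_inf = eta * f * p * epsilon
k_inf = 1.58 * 0.91 * 0.77 * 1.055
k_inf = 1.1680

1.1680


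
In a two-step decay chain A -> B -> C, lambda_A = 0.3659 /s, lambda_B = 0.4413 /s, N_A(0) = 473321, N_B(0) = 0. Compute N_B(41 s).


N_B(t) = lambda_A * N_A0 / (lambda_B - lambda_A) * [exp(-lambda_A*t) - exp(-lambda_B*t)]
exp(-0.3659*41) = 3.053217e-07; exp(-0.4413*41) = 1.387330e-08
N_B = 0.3659 * 473321 / (0.4413 - 0.3659) * (3.053217e-07 - 1.387330e-08)
N_B = 0.66944

0.66944


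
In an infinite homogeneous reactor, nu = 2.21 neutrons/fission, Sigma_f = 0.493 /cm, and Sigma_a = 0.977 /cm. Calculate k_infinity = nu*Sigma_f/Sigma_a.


k_inf = nu * Sigma_f / Sigma_a
k_inf = 2.21 * 0.493 / 0.977
k_inf = 1.1152

1.1152


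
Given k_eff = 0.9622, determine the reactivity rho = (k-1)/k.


rho = (k_eff - 1) / k_eff
rho = (0.9622 - 1) / 0.9622
rho = -0.039285

-0.039285


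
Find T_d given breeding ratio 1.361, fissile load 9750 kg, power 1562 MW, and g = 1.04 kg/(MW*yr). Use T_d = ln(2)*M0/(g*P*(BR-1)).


Breeding gain G = BR - 1 = 1.361 - 1 = 0.361
Fissile production rate = g * P * G = 1.04 * 1562 * 0.361 = 586.43728 kg/yr
T_d = ln(2) * M0 / (g * P * G)
T_d = ln(2) * 9750 / 586.43728 = 11.524 yr

11.524


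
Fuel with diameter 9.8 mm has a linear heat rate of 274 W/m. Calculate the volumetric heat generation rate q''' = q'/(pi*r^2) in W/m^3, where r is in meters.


r = D / 2 / 1000 = 9.8 / 2 / 1000 = 0.0049 m
q''' = q' / (pi * r^2)
q''' = 274 / (pi * 0.0049^2)
q''' = 3.6325e+06 W/m^3

3.6325e+06


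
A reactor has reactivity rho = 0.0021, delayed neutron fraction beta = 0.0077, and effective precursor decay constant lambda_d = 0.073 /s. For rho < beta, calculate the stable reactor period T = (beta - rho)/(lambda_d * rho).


T = (beta - rho) / (lambda_d * rho)
T = (0.0077 - 0.0021) / (0.073 * 0.0021)
T = 36.530 s

36.530


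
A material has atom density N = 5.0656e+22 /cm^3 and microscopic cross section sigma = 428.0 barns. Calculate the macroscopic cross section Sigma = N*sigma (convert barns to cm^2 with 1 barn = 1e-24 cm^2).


Sigma = N * sigma_barns * 1e-24
Sigma = 5.0656e+22 * 428.0 * 1e-24
Sigma = 21.681 /cm

21.681


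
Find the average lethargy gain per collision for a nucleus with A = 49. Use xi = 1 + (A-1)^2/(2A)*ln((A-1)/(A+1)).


xi = 1 + (A-1)^2/(2A) * ln((A-1)/(A+1))
xi = 1 + (49-1)^2/(2*49) * ln((49-1)/(49 +1))
xi = 0.040267

0.040267


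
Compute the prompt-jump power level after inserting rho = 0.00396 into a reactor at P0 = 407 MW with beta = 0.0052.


P1/P0 = beta / (beta - rho)
P1/P0 = 0.0052 / (0.0052 - 0.00396) = 4.193548
P1 = 407 * 4.193548 = 1706.8 MW

1706.8


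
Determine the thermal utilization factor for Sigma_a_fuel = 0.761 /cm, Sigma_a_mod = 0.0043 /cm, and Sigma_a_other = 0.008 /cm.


f = Sigma_a_fuel / (Sigma_a_fuel + Sigma_a_mod + Sigma_a_other)
f = 0.761 / (0.761 + 0.0043 + 0.008)
f = 0.98409

0.98409


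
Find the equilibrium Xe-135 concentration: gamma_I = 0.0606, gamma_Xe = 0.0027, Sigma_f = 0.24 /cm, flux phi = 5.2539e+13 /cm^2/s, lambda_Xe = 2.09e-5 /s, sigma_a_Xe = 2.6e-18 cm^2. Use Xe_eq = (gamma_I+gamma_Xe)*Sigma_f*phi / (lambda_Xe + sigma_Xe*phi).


Xe_eq = (gamma_I + gamma_Xe) * Sigma_f * phi / (lambda_Xe + sigma_Xe * phi)
Numerator = (0.0606 + 0.0027) * 0.24 * 5.2539e+13 = 7.981725e+11
Denominator = 2.09e-5 + 2.6e-18 * 5.2539e+13 = 1.575014e-04
Xe_eq = 7.981725e+11 / 1.575014e-04 = 5.0677e+15 /cm^3

5.0677e+15


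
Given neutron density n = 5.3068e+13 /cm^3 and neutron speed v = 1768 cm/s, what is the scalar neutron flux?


phi = n * v
phi = 5.3068e+13 * 1768
phi = 9.3824e+16 /cm^2/s

9.3824e+16


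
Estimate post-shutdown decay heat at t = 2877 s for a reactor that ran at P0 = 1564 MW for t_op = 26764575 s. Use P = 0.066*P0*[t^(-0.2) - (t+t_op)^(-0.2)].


P/P0 = 0.066 * [t^(-0.2) - (t + t_op)^(-0.2)]
P/P0 = 0.066 * [2877^(-0.2) - (2877 + 26764575)^(-0.2)]
P/P0 = 0.066 * [0.2033349 - 0.03269479] = 0.01126225
P = 1564 * 0.01126225 = 17.614 MW

17.614


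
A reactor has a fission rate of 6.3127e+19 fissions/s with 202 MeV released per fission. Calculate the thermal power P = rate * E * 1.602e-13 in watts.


P = fission_rate * E_MeV * 1.602e-13
P = 6.3127e+19 * 202 * 1.602e-13
P = 2.0428e+09 W

2.0428e+09


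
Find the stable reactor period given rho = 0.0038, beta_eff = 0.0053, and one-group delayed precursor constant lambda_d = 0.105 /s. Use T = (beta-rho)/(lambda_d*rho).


T = (beta - rho) / (lambda_d * rho)
T = (0.0053 - 0.0038) / (0.105 * 0.0038)
T = 3.7594 s

3.7594


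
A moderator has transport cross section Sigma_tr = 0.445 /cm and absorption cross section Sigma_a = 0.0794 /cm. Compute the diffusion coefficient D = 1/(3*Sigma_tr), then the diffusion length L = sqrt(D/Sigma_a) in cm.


D = 1 / (3 * Sigma_tr) = 1 / (3 * 0.445) = 0.7490637 cm
L = sqrt(D / Sigma_a)
L = sqrt(0.7490637 / 0.0794)
L = 3.0715 cm

3.0715


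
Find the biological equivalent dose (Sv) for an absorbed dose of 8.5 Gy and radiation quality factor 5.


H = D * Q
H = 8.5 * 5
H = 42.500 Sv

42.500


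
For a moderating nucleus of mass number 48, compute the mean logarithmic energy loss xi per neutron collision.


xi = 1 + (A-1)^2/(2A) * ln((A-1)/(A+1))
xi = 1 + (48-1)^2/(2*48) * ln((48-1)/(48 +1))
xi = 0.041094

0.041094


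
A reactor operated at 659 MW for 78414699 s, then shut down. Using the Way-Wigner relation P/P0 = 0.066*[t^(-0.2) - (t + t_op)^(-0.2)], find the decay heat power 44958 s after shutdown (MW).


P/P0 = 0.066 * [t^(-0.2) - (t + t_op)^(-0.2)]
P/P0 = 0.066 * [44958^(-0.2) - (44958 + 78414699)^(-0.2)]
P/P0 = 0.066 * [0.1173380 - 0.02636761] = 0.006004046
P = 659 * 0.006004046 = 3.9567 MW

3.9567


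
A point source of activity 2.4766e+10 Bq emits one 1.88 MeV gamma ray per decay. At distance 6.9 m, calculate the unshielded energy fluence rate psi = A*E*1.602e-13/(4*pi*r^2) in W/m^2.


psi = A * E * 1.602e-13 / (4*pi*r^2)
psi = 2.4766e+10 * 1.88 * 1.602e-13 / (4*pi*6.9^2)
psi = 1.2467e-05 W/m^2

1.2467e-05


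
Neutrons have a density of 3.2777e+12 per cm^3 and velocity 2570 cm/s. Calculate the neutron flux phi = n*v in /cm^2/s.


phi = n * v
phi = 3.2777e+12 * 2570
phi = 8.4237e+15 /cm^2/s

8.4237e+15


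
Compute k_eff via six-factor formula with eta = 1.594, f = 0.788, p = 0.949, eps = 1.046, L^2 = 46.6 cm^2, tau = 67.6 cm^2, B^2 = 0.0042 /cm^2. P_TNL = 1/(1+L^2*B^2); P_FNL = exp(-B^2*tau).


k_inf = eta*f*p*eps = 1.594*0.788*0.949*1.046 = 1.246845
P_TNL = 1/(1 + L^2*B^2) = 1/(1 + 46.6*0.0042) = 0.8363162
P_FNL = exp(-B^2*tau) = exp(-0.0042*67.6) = 0.7528269
k_eff = k_inf * P_TNL * P_FNL = 1.246845 * 0.8363162 * 0.7528269
k_eff = 0.78502

0.78502


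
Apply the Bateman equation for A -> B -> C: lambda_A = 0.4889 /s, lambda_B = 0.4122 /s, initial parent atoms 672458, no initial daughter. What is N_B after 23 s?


N_B(t) = lambda_A * N_A0 / (lambda_B - lambda_A) * [exp(-lambda_A*t) - exp(-lambda_B*t)]
exp(-0.4889*23) = 1.307642e-05; exp(-0.4122*23) = 7.631813e-05
N_B = 0.4889 * 672458 / (0.4122 - 0.4889) * (1.307642e-05 - 7.631813e-05)
N_B = 271.08

271.08


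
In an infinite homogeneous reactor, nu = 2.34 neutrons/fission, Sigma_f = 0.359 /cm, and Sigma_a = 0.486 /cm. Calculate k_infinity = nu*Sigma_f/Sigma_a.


k_inf = nu * Sigma_f / Sigma_a
k_inf = 2.34 * 0.359 / 0.486
k_inf = 1.7285

1.7285


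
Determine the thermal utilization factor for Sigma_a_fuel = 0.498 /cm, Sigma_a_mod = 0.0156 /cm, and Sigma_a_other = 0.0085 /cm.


f = Sigma_a_fuel / (Sigma_a_fuel + Sigma_a_mod + Sigma_a_other)
f = 0.498 / (0.498 + 0.0156 + 0.0085)
f = 0.95384

0.95384


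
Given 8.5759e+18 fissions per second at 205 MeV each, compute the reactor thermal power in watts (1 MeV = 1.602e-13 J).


P = fission_rate * E_MeV * 1.602e-13
P = 8.5759e+18 * 205 * 1.602e-13
P = 2.8164e+08 W

2.8164e+08


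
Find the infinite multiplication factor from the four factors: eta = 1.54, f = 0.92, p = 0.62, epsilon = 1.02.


k_inf = eta * f * p * epsilon
k_inf = 1.54 * 0.92 * 0.62 * 1.02
k_inf = 0.89598

0.89598


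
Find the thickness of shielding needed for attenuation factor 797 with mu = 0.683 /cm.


x = ln(factor) / mu
x = ln(797) / 0.683
x = 9.7816 cm

9.7816


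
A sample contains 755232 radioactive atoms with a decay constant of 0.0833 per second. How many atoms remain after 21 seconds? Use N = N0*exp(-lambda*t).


N = N0 * exp(-lambda * t)
N = 755232 * exp(-0.0833 * 21)
N = 131332

131332


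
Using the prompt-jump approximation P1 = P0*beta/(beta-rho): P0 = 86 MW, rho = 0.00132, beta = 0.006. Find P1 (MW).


P1/P0 = beta / (beta - rho)
P1/P0 = 0.006 / (0.006 - 0.00132) = 1.282051
P1 = 86 * 1.282051 = 110.26 MW

110.26


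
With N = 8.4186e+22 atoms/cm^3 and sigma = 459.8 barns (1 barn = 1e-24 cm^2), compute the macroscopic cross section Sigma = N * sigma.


Sigma = N * sigma_barns * 1e-24
Sigma = 8.4186e+22 * 459.8 * 1e-24
Sigma = 38.709 /cm

38.709


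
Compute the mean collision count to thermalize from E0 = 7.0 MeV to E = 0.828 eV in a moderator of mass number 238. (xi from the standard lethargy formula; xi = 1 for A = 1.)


xi = 1 + (A-1)^2/(2A)*ln((A-1)/(A+1)) = 0.008379872 (for A = 238)
n = ln(E0/E) / xi
n = ln(7.0e6 / 0.828) / 0.008379872
n = ln(8.454106e+06) / 0.008379872 = 1903.4

1903.4


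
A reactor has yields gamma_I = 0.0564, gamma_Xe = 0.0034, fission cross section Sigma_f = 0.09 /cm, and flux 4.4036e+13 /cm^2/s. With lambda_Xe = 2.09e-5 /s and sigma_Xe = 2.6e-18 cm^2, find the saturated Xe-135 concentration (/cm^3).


Xe_eq = (gamma_I + gamma_Xe) * Sigma_f * phi / (lambda_Xe + sigma_Xe * phi)
Numerator = (0.0564 + 0.0034) * 0.09 * 4.4036e+13 = 2.370018e+11
Denominator = 2.09e-5 + 2.6e-18 * 4.4036e+13 = 1.353936e-04
Xe_eq = 2.370018e+11 / 1.353936e-04 = 1.7505e+15 /cm^3

1.7505e+15


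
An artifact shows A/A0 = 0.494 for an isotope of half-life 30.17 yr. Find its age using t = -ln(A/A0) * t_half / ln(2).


lambda = ln(2) / t_half = ln(2) / 30.17 = 0.02297472 /yr
t = -ln(A/A0) / lambda
t = -ln(0.494) / 0.02297472
t = 30.695 yr

30.695


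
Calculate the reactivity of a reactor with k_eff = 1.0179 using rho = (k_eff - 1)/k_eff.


rho = (k_eff - 1) / k_eff
rho = (1.0179 - 1) / 1.0179
rho = 0.017585

0.017585


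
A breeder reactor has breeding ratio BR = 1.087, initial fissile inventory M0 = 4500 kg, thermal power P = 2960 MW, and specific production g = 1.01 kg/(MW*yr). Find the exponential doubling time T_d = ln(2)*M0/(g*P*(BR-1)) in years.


Breeding gain G = BR - 1 = 1.087 - 1 = 0.087
Fissile production rate = g * P * G = 1.01 * 2960 * 0.087 = 260.0952 kg/yr
T_d = ln(2) * M0 / (g * P * G)
T_d = ln(2) * 4500 / 260.0952 = 11.992 yr

11.992


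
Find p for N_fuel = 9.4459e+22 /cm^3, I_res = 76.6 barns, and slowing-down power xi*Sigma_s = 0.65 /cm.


p = exp(-N * I * 1e-24 / (xi*Sigma_s))
p = exp(-9.4459e+22 * 76.6 * 1e-24 / 0.65)
p = 1.4642e-05

1.4642e-05


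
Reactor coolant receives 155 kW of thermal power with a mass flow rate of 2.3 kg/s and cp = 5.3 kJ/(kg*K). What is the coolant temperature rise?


dT = Q / (m_dot * cp)
dT = 155 / (2.3 * 5.3)
dT = 12.715 C

12.715


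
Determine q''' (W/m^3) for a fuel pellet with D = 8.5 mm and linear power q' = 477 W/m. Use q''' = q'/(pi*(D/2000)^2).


r = D / 2 / 1000 = 8.5 / 2 / 1000 = 0.00425 m
q''' = q' / (pi * r^2)
q''' = 477 / (pi * 0.00425^2)
q''' = 8.4060e+06 W/m^3

8.4060e+06


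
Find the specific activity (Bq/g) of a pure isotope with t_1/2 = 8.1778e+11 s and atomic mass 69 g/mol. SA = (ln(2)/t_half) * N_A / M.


lambda = ln(2) / t_half = ln(2) / 8.1778e+11 = 8.475962e-13 /s
SA = lambda * N_A / M
SA = 8.475962e-13 * 6.022e23 / 69
SA = 7.3974e+09 Bq/g

7.3974e+09


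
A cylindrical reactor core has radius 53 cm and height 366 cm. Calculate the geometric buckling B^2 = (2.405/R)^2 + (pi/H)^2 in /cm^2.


B^2 = (2.405/R)^2 + (pi/H)^2
B^2 = (2.405/53)^2 + (pi/366)^2
B^2 = 0.0021328 /cm^2

0.0021328


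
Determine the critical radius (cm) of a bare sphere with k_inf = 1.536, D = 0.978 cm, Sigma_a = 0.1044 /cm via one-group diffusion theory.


L^2 = D / Sigma_a = 0.978 / 0.1044 = 9.367816 cm^2
B_m^2 = (k_inf - 1) / L^2 = (1.536 - 1) / 9.367816 = 0.05721718 /cm^2
For a bare sphere: B_g = pi/R, so R_c = pi / sqrt(B_m^2)
R_c = pi / sqrt(0.05721718) = 13.134 cm

13.134


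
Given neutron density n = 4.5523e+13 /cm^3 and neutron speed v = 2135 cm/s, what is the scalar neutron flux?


phi = n * v
phi = 4.5523e+13 * 2135
phi = 9.7192e+16 /cm^2/s

9.7192e+16


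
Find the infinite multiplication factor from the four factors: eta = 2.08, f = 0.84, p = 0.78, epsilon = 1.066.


k_inf = eta * f * p * epsilon
k_inf = 2.08 * 0.84 * 0.78 * 1.066
k_inf = 1.4528

1.4528


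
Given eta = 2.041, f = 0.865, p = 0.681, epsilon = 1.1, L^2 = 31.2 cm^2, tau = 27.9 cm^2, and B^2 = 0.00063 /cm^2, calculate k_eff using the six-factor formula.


k_inf = eta*f*p*eps = 2.041*0.865*0.681*1.1 = 1.322510
P_TNL = 1/(1 + L^2*B^2) = 1/(1 + 31.2*0.00063) = 0.9807229
P_FNL = exp(-B^2*tau) = exp(-0.00063*27.9) = 0.9825766
k_eff = k_inf * P_TNL * P_FNL = 1.322510 * 0.9807229 * 0.9825766
k_eff = 1.2744

1.2744


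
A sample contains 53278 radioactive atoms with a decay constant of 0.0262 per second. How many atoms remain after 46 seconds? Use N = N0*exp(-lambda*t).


N = N0 * exp(-lambda * t)
N = 53278 * exp(-0.0262 * 46)
N = 15964

15964


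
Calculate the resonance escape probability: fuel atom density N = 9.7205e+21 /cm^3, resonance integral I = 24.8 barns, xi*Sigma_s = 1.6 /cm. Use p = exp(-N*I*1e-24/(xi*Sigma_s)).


p = exp(-N * I * 1e-24 / (xi*Sigma_s))
p = exp(-9.7205e+21 * 24.8 * 1e-24 / 1.6)
p = 0.86013

0.86013


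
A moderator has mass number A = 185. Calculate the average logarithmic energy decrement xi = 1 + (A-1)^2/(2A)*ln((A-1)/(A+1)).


xi = 1 + (A-1)^2/(2A) * ln((A-1)/(A+1))
xi = 1 + (185-1)^2/(2*185) * ln((185-1)/(185 +1))
xi = 0.010772

0.010772


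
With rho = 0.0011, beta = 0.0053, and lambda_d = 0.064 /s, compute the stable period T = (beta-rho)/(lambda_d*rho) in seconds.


T = (beta - rho) / (lambda_d * rho)
T = (0.0053 - 0.0011) / (0.064 * 0.0011)
T = 59.659 s

59.659


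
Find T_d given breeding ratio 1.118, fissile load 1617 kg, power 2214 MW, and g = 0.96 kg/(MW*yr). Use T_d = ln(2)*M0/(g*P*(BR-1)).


Breeding gain G = BR - 1 = 1.118 - 1 = 0.118
Fissile production rate = g * P * G = 0.96 * 2214 * 0.118 = 250.80192 kg/yr
T_d = ln(2) * M0 / (g * P * G)
T_d = ln(2) * 1617 / 250.80192 = 4.4689 yr

4.4689


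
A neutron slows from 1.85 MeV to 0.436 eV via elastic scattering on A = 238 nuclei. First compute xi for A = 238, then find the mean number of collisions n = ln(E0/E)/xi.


xi = 1 + (A-1)^2/(2A)*ln((A-1)/(A+1)) = 0.008379872 (for A = 238)
n = ln(E0/E) / xi
n = ln(1.85e6 / 0.436) / 0.008379872
n = ln(4.243119e+06) / 0.008379872 = 1821.1

1821.1


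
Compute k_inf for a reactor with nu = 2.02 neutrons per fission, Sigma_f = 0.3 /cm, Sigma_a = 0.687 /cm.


k_inf = nu * Sigma_f / Sigma_a
k_inf = 2.02 * 0.3 / 0.687
k_inf = 0.88210

0.88210


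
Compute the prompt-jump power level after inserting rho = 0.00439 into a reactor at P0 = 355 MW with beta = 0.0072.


P1/P0 = beta / (beta - rho)
P1/P0 = 0.0072 / (0.0072 - 0.00439) = 2.562278
P1 = 355 * 2.562278 = 909.61 MW

909.61


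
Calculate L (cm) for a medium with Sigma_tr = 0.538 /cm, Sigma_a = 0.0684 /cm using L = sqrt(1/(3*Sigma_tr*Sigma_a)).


D = 1 / (3 * Sigma_tr) = 1 / (3 * 0.538) = 0.6195787 cm
L = sqrt(D / Sigma_a)
L = sqrt(0.6195787 / 0.0684)
L = 3.0097 cm

3.0097


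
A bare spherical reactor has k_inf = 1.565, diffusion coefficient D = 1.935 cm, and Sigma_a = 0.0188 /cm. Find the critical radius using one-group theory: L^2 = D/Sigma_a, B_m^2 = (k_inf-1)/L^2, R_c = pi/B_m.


L^2 = D / Sigma_a = 1.935 / 0.0188 = 102.9255 cm^2
B_m^2 = (k_inf - 1) / L^2 = (1.565 - 1) / 102.9255 = 0.005489407 /cm^2
For a bare sphere: B_g = pi/R, so R_c = pi / sqrt(B_m^2)
R_c = pi / sqrt(0.005489407) = 42.402 cm

42.402


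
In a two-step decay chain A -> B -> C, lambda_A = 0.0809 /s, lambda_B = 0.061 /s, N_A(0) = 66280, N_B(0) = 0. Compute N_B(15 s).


N_B(t) = lambda_A * N_A0 / (lambda_B - lambda_A) * [exp(-lambda_A*t) - exp(-lambda_B*t)]
exp(-0.0809*15) = 0.2971554; exp(-0.061*15) = 0.4005166
N_B = 0.0809 * 66280 / (0.061 - 0.0809) * (0.2971554 - 0.4005166)
N_B = 27851

27851


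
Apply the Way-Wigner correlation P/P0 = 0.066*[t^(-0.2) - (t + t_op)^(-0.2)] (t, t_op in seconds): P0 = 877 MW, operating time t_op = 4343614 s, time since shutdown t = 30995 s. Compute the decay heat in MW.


P/P0 = 0.066 * [t^(-0.2) - (t + t_op)^(-0.2)]
P/P0 = 0.066 * [30995^(-0.2) - (30995 + 4343614)^(-0.2)]
P/P0 = 0.066 * [0.1263984 - 0.04696909] = 0.005242334
P = 877 * 0.005242334 = 4.5975 MW

4.5975


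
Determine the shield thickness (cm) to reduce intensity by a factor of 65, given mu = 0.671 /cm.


x = ln(factor) / mu
x = ln(65) / 0.671
x = 6.2211 cm

6.2211


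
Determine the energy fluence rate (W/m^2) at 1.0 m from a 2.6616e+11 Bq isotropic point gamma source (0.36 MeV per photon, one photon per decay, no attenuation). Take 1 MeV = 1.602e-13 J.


psi = A * E * 1.602e-13 / (4*pi*r^2)
psi = 2.6616e+11 * 0.36 * 1.602e-13 / (4*pi*1.0^2)
psi = 0.0012215 W/m^2

0.0012215


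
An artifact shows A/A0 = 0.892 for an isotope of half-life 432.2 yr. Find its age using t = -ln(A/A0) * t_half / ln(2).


lambda = ln(2) / t_half = ln(2) / 432.2 = 0.001603765 /yr
t = -ln(A/A0) / lambda
t = -ln(0.892) / 0.001603765
t = 71.263 yr

71.263


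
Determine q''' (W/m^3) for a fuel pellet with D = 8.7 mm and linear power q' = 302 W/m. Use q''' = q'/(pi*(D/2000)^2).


r = D / 2 / 1000 = 8.7 / 2 / 1000 = 0.00435 m
q''' = q' / (pi * r^2)
q''' = 302 / (pi * 0.00435^2)
q''' = 5.0802e+06 W/m^3

5.0802e+06


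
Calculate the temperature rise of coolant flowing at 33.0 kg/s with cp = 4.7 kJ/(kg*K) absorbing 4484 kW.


dT = Q / (m_dot * cp)
dT = 4484 / (33.0 * 4.7)
dT = 28.910 C

28.910


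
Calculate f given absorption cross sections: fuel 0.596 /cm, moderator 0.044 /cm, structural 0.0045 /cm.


f = Sigma_a_fuel / (Sigma_a_fuel + Sigma_a_mod + Sigma_a_other)
f = 0.596 / (0.596 + 0.044 + 0.0045)
f = 0.92475

0.92475


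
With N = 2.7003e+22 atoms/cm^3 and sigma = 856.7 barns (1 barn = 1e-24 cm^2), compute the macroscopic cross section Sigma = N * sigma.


Sigma = N * sigma_barns * 1e-24
Sigma = 2.7003e+22 * 856.7 * 1e-24
Sigma = 23.133 /cm

23.133


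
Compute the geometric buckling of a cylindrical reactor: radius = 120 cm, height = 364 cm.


B^2 = (2.405/R)^2 + (pi/H)^2
B^2 = (2.405/120)^2 + (pi/364)^2
B^2 = 4.7616e-04 /cm^2

4.7616e-04


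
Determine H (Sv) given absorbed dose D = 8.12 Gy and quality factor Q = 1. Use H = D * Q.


H = D * Q
H = 8.12 * 1
H = 8.1200 Sv

8.1200


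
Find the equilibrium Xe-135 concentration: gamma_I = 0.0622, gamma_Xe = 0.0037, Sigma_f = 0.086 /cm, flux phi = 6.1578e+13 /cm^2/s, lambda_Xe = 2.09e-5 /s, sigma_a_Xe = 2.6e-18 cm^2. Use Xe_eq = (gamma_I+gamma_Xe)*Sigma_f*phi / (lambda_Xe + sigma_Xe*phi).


Xe_eq = (gamma_I + gamma_Xe) * Sigma_f * phi / (lambda_Xe + sigma_Xe * phi)
Numerator = (0.0622 + 0.0037) * 0.086 * 6.1578e+13 = 3.489872e+11
Denominator = 2.09e-5 + 2.6e-18 * 6.1578e+13 = 1.810028e-04
Xe_eq = 3.489872e+11 / 1.810028e-04 = 1.9281e+15 /cm^3

1.9281e+15


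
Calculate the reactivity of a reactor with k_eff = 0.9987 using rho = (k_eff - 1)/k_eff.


rho = (k_eff - 1) / k_eff
rho = (0.9987 - 1) / 0.9987
rho = -0.0013017

-0.0013017


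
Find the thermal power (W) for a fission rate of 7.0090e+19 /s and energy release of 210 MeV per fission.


P = fission_rate * E_MeV * 1.602e-13
P = 7.0090e+19 * 210 * 1.602e-13
P = 2.3580e+09 W

2.3580e+09


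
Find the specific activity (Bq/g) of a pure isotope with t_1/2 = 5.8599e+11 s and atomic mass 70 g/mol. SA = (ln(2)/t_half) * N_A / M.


lambda = ln(2) / t_half = ln(2) / 5.8599e+11 = 1.182865e-12 /s
SA = lambda * N_A / M
SA = 1.182865e-12 * 6.022e23 / 70
SA = 1.0176e+10 Bq/g

1.0176e+10


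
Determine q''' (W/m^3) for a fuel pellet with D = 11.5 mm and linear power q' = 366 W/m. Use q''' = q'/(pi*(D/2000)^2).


r = D / 2 / 1000 = 11.5 / 2 / 1000 = 0.00575 m
q''' = q' / (pi * r^2)
q''' = 366 / (pi * 0.00575^2)
q''' = 3.5237e+06 W/m^3

3.5237e+06


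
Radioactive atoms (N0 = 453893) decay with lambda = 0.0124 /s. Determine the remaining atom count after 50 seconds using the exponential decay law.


N = N0 * exp(-lambda * t)
N = 453893 * exp(-0.0124 * 50)
N = 244169

244169


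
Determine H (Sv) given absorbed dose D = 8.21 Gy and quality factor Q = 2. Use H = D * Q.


H = D * Q
H = 8.21 * 2
H = 16.420 Sv

16.420


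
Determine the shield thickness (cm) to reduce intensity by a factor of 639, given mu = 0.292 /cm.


x = ln(factor) / mu
x = ln(639) / 0.292
x = 22.123 cm

22.123


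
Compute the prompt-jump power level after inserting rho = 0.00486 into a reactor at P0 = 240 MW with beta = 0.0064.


P1/P0 = beta / (beta - rho)
P1/P0 = 0.0064 / (0.0064 - 0.00486) = 4.155844
P1 = 240 * 4.155844 = 997.40 MW

997.40


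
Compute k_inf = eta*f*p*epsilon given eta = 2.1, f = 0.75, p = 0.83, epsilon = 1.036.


k_inf = eta * f * p * epsilon
k_inf = 2.1 * 0.75 * 0.83 * 1.036
k_inf = 1.3543

1.3543


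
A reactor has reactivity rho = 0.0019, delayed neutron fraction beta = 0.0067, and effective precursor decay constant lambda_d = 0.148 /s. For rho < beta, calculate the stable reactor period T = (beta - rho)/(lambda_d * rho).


T = (beta - rho) / (lambda_d * rho)
T = (0.0067 - 0.0019) / (0.148 * 0.0019)
T = 17.070 s

17.070


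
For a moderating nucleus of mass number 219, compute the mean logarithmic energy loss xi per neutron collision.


xi = 1 + (A-1)^2/(2A) * ln((A-1)/(A+1))
xi = 1 + (219-1)^2/(2*219) * ln((219-1)/(219 +1))
xi = 0.0091047

0.0091047


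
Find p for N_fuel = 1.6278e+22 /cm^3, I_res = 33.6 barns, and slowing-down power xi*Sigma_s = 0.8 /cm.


p = exp(-N * I * 1e-24 / (xi*Sigma_s))
p = exp(-1.6278e+22 * 33.6 * 1e-24 / 0.8)
p = 0.50476

0.50476


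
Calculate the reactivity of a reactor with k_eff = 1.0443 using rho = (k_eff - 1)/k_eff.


rho = (k_eff - 1) / k_eff
rho = (1.0443 - 1) / 1.0443
rho = 0.042421

0.042421


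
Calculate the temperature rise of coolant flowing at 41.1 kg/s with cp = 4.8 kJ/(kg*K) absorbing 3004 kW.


dT = Q / (m_dot * cp)
dT = 3004 / (41.1 * 4.8)
dT = 15.227 C

15.227


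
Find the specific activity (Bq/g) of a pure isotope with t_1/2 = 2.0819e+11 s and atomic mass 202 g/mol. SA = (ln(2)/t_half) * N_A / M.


lambda = ln(2) / t_half = ln(2) / 2.0819e+11 = 3.329397e-12 /s
SA = lambda * N_A / M
SA = 3.329397e-12 * 6.022e23 / 202
SA = 9.9256e+09 Bq/g

9.9256e+09


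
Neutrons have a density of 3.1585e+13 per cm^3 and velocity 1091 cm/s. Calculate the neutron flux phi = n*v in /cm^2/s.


phi = n * v
phi = 3.1585e+13 * 1091
phi = 3.4459e+16 /cm^2/s

3.4459e+16


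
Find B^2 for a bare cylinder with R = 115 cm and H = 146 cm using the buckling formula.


B^2 = (2.405/R)^2 + (pi/H)^2
B^2 = (2.405/115)^2 + (pi/146)^2
B^2 = 9.0037e-04 /cm^2

9.0037e-04


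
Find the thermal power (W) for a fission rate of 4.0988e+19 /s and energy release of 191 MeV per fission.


P = fission_rate * E_MeV * 1.602e-13
P = 4.0988e+19 * 191 * 1.602e-13
P = 1.2542e+09 W

1.2542e+09


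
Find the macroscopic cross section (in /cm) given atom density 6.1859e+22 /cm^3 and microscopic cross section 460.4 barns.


Sigma = N * sigma_barns * 1e-24
Sigma = 6.1859e+22 * 460.4 * 1e-24
Sigma = 28.480 /cm

28.480


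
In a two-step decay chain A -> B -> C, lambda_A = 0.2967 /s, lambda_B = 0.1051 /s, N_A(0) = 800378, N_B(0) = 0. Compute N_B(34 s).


N_B(t) = lambda_A * N_A0 / (lambda_B - lambda_A) * [exp(-lambda_A*t) - exp(-lambda_B*t)]
exp(-0.2967*34) = 4.158380e-05; exp(-0.1051*34) = 0.02806029
N_B = 0.2967 * 800378 / (0.1051 - 0.2967) * (4.158380e-05 - 0.02806029)
N_B = 34727

34727


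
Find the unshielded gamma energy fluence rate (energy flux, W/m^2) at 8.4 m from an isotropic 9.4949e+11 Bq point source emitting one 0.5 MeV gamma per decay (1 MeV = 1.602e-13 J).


psi = A * E * 1.602e-13 / (4*pi*r^2)
psi = 9.4949e+11 * 0.5 * 1.602e-13 / (4*pi*8.4^2)
psi = 8.5774e-05 W/m^2

8.5774e-05


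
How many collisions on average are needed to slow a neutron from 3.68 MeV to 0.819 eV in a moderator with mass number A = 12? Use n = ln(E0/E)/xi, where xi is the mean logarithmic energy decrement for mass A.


xi = 1 + (A-1)^2/(2A)*ln((A-1)/(A+1)) = 0.1577690 (for A = 12)
n = ln(E0/E) / xi
n = ln(3.68e6 / 0.819) / 0.1577690
n = ln(4.493284e+06) / 0.1577690 = 97.092

97.092


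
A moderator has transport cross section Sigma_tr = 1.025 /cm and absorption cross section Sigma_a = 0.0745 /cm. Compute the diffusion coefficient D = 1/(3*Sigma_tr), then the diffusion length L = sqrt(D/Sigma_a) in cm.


D = 1 / (3 * Sigma_tr) = 1 / (3 * 1.025) = 0.3252033 cm
L = sqrt(D / Sigma_a)
L = sqrt(0.3252033 / 0.0745)
L = 2.0893 cm

2.0893


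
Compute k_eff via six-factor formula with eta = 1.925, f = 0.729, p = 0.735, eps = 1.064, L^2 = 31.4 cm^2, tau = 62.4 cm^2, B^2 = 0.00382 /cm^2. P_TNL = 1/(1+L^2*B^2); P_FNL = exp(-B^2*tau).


k_inf = eta*f*p*eps = 1.925*0.729*0.735*1.064 = 1.097456
P_TNL = 1/(1 + L^2*B^2) = 1/(1 + 31.4*0.00382) = 0.8928986
P_FNL = exp(-B^2*tau) = exp(-0.00382*62.4) = 0.7879127
k_eff = k_inf * P_TNL * P_FNL = 1.097456 * 0.8928986 * 0.7879127
k_eff = 0.77209

0.77209


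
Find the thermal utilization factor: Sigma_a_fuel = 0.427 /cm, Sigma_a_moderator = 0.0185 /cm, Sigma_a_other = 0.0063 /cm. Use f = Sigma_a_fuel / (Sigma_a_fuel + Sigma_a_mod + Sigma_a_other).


f = Sigma_a_fuel / (Sigma_a_fuel + Sigma_a_mod + Sigma_a_other)
f = 0.427 / (0.427 + 0.0185 + 0.0063)
f = 0.94511

0.94511


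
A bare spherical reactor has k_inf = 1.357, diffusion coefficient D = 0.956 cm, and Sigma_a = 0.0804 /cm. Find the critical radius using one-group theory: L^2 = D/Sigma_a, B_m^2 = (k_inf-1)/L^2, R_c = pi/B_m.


L^2 = D / Sigma_a = 0.956 / 0.0804 = 11.89055 cm^2
B_m^2 = (k_inf - 1) / L^2 = (1.357 - 1) / 11.89055 = 0.03002384 /cm^2
For a bare sphere: B_g = pi/R, so R_c = pi / sqrt(B_m^2)
R_c = pi / sqrt(0.03002384) = 18.131 cm

18.131


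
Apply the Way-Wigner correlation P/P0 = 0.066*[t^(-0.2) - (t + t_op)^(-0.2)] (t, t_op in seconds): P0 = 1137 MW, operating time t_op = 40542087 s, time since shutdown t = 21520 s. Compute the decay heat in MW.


P/P0 = 0.066 * [t^(-0.2) - (t + t_op)^(-0.2)]
P/P0 = 0.066 * [21520^(-0.2) - (21520 + 40542087)^(-0.2)]
P/P0 = 0.066 * [0.1359664 - 0.03008657] = 0.006988069
P = 1137 * 0.006988069 = 7.9454 MW

7.9454
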